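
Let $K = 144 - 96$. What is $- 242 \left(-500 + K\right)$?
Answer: $109384$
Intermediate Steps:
$K = 48$
$- 242 \left(-500 + K\right) = - 242 \left(-500 + 48\right) = \left(-242\right) \left(-452\right) = 109384$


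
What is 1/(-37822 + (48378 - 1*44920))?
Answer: -1/34364 ≈ -2.9100e-5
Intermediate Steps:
1/(-37822 + (48378 - 1*44920)) = 1/(-37822 + (48378 - 44920)) = 1/(-37822 + 3458) = 1/(-34364) = -1/34364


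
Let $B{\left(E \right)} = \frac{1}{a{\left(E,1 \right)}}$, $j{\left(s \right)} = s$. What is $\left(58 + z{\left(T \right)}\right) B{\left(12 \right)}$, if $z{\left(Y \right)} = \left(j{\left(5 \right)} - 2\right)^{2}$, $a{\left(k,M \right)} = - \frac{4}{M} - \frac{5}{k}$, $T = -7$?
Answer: $- \frac{804}{53} \approx -15.17$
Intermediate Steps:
$a{\left(k,M \right)} = - \frac{5}{k} - \frac{4}{M}$
$B{\left(E \right)} = \frac{1}{-4 - \frac{5}{E}}$ ($B{\left(E \right)} = \frac{1}{- \frac{5}{E} - \frac{4}{1}} = \frac{1}{- \frac{5}{E} - 4} = \frac{1}{-4 - \frac{5}{E}}$)
$z{\left(Y \right)} = 9$ ($z{\left(Y \right)} = \left(5 - 2\right)^{2} = 3^{2} = 9$)
$\left(58 + z{\left(T \right)}\right) B{\left(12 \right)} = \left(58 + 9\right) \left(\left(-1\right) 12 \frac{1}{5 + 4 \cdot 12}\right) = 67 \left(\left(-1\right) 12 \frac{1}{5 + 48}\right) = 67 \left(\left(-1\right) 12 \cdot \frac{1}{53}\right) = 67 \left(- \frac{12}{53}\right) = - \frac{804}{53}$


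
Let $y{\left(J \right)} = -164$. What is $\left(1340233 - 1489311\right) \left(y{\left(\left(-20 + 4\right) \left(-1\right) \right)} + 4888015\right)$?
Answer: $-728671051378$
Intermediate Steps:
$\left(1340233 - 1489311\right) \left(y{\left(\left(-20 + 4\right) \left(-1\right) \right)} + 4888015\right) = \left(1340233 - 1489311\right) \left(-164 + 4888015\right) = \left(-149078\right) 4887851 = -728671051378$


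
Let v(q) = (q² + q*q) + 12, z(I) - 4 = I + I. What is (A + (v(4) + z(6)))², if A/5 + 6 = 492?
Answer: 6200100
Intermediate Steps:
A = 2430 (A = -30 + 5*492 = -30 + 2460 = 2430)
z(I) = 4 + 2*I (z(I) = 4 + (I + I) = 4 + 2*I)
v(q) = 12 + 2*q² (v(q) = (q² + q²) + 12 = 2*q² + 12 = 12 + 2*q²)
(A + (v(4) + z(6)))² = (2430 + ((12 + 2*4²) + (4 + 2*6)))² = (2430 + ((12 + 2*16) + (4 + 12)))² = (2430 + ((12 + 32) + 16))² = (2430 + (44 + 16))² = (2430 + 60)² = 2490² = 6200100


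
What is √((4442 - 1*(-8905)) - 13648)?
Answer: I*√301 ≈ 17.349*I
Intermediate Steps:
√((4442 - 1*(-8905)) - 13648) = √((4442 + 8905) - 13648) = √(13347 - 13648) = √(-301) = I*√301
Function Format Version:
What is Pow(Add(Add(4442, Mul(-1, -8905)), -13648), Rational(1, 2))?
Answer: Mul(I, Pow(301, Rational(1, 2))) ≈ Mul(17.349, I)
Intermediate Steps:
Pow(Add(Add(4442, Mul(-1, -8905)), -13648), Rational(1, 2)) = Pow(Add(Add(4442, 8905), -13648), Rational(1, 2)) = Pow(Add(13347, -13648), Rational(1, 2)) = Pow(-301, Rational(1, 2)) = Mul(I, Pow(301, Rational(1, 2)))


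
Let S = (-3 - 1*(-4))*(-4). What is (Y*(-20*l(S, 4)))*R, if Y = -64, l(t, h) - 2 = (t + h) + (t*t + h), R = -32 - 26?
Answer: -1633280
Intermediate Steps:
S = -4 (S = (-3 + 4)*(-4) = 1*(-4) = -4)
R = -58
l(t, h) = 2 + t + t**2 + 2*h (l(t, h) = 2 + ((t + h) + (t*t + h)) = 2 + ((h + t) + (t**2 + h)) = 2 + ((h + t) + (h + t**2)) = 2 + (t + t**2 + 2*h) = 2 + t + t**2 + 2*h)
(Y*(-20*l(S, 4)))*R = -(-1280)*(2 - 4 + (-4)**2 + 2*4)*(-58) = -(-1280)*(2 - 4 + 16 + 8)*(-58) = -(-1280)*22*(-58) = -64*(-440)*(-58) = 28160*(-58) = -1633280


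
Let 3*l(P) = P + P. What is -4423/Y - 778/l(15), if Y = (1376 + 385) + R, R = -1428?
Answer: -151652/1665 ≈ -91.082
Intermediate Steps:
l(P) = 2*P/3 (l(P) = (P + P)/3 = (2*P)/3 = 2*P/3)
Y = 333 (Y = (1376 + 385) - 1428 = 1761 - 1428 = 333)
-4423/Y - 778/l(15) = -4423/333 - 778/((2/3)*15) = -4423*1/333 - 778/10 = -4423/333 - 778*1/10 = -4423/333 - 389/5 = -151652/1665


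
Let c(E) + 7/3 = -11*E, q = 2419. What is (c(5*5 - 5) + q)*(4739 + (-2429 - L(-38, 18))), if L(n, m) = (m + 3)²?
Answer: 4105570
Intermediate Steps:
L(n, m) = (3 + m)²
c(E) = -7/3 - 11*E
(c(5*5 - 5) + q)*(4739 + (-2429 - L(-38, 18))) = ((-7/3 - 11*(5*5 - 5)) + 2419)*(4739 + (-2429 - (3 + 18)²)) = ((-7/3 - 11*(25 - 5)) + 2419)*(4739 + (-2429 - 1*21²)) = ((-7/3 - 11*20) + 2419)*(4739 + (-2429 - 1*441)) = ((-7/3 - 220) + 2419)*(4739 + (-2429 - 441)) = (-667/3 + 2419)*(4739 - 2870) = (6590/3)*1869 = 4105570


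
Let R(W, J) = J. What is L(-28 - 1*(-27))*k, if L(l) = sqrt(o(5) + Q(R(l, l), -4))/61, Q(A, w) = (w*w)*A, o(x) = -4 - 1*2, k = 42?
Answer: 42*I*sqrt(22)/61 ≈ 3.2295*I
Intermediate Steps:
o(x) = -6 (o(x) = -4 - 2 = -6)
Q(A, w) = A*w**2 (Q(A, w) = w**2*A = A*w**2)
L(l) = sqrt(-6 + 16*l)/61 (L(l) = sqrt(-6 + l*(-4)**2)/61 = sqrt(-6 + l*16)*(1/61) = sqrt(-6 + 16*l)*(1/61) = sqrt(-6 + 16*l)/61)
L(-28 - 1*(-27))*k = (sqrt(-6 + 16*(-28 - 1*(-27)))/61)*42 = (sqrt(-6 + 16*(-28 + 27))/61)*42 = (sqrt(-6 + 16*(-1))/61)*42 = (sqrt(-6 - 16)/61)*42 = (sqrt(-22)/61)*42 = ((I*sqrt(22))/61)*42 = (I*sqrt(22)/61)*42 = 42*I*sqrt(22)/61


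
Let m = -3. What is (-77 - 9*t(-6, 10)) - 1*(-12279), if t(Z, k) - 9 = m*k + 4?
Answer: 12355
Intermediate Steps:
t(Z, k) = 13 - 3*k (t(Z, k) = 9 + (-3*k + 4) = 9 + (4 - 3*k) = 13 - 3*k)
(-77 - 9*t(-6, 10)) - 1*(-12279) = (-77 - 9*(13 - 3*10)) - 1*(-12279) = (-77 - 9*(13 - 30)) + 12279 = (-77 - 9*(-17)) + 12279 = (-77 + 153) + 12279 = 76 + 12279 = 12355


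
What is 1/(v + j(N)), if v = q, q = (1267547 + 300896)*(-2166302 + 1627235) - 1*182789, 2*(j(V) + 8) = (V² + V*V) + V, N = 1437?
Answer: -2/1690987959581 ≈ -1.1827e-12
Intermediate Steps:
j(V) = -8 + V² + V/2 (j(V) = -8 + ((V² + V*V) + V)/2 = -8 + ((V² + V²) + V)/2 = -8 + (2*V² + V)/2 = -8 + (V + 2*V²)/2 = -8 + (V² + V/2) = -8 + V² + V/2)
q = -845496045470 (q = 1568443*(-539067) - 182789 = -845495862681 - 182789 = -845496045470)
v = -845496045470
1/(v + j(N)) = 1/(-845496045470 + (-8 + 1437² + (½)*1437)) = 1/(-845496045470 + (-8 + 2064969 + 1437/2)) = 1/(-845496045470 + 4131359/2) = 1/(-1690987959581/2) = -2/1690987959581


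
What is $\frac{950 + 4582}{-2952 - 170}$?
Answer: $- \frac{2766}{1561} \approx -1.7719$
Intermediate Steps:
$\frac{950 + 4582}{-2952 - 170} = \frac{5532}{-3122} = 5532 \left(- \frac{1}{3122}\right) = - \frac{2766}{1561}$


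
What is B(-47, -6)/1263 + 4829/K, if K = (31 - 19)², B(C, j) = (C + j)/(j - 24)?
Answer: 10165469/303120 ≈ 33.536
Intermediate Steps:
B(C, j) = (C + j)/(-24 + j)
K = 144 (K = 12² = 144)
B(-47, -6)/1263 + 4829/K = ((-47 - 6)/(-24 - 6))/1263 + 4829/144 = (-53/(-30))*(1/1263) + 4829*(1/144) = -1/30*(-53)*(1/1263) + 4829/144 = (53/30)*(1/1263) + 4829/144 = 53/37890 + 4829/144 = 10165469/303120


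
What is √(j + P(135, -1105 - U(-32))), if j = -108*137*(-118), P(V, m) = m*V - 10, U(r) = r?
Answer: √1601063 ≈ 1265.3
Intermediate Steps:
P(V, m) = -10 + V*m (P(V, m) = V*m - 10 = -10 + V*m)
j = 1745928 (j = -14796*(-118) = 1745928)
√(j + P(135, -1105 - U(-32))) = √(1745928 + (-10 + 135*(-1105 - 1*(-32)))) = √(1745928 + (-10 + 135*(-1105 + 32))) = √(1745928 + (-10 + 135*(-1073))) = √(1745928 + (-10 - 144855)) = √(1745928 - 144865) = √1601063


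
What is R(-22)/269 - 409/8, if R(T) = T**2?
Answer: -106149/2152 ≈ -49.326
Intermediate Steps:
R(-22)/269 - 409/8 = (-22)**2/269 - 409/8 = 484*(1/269) - 409*1/8 = 484/269 - 409/8 = -106149/2152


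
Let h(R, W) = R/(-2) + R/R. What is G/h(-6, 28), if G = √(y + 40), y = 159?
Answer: √199/4 ≈ 3.5267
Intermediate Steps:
h(R, W) = 1 - R/2 (h(R, W) = R*(-½) + 1 = -R/2 + 1 = 1 - R/2)
G = √199 (G = √(159 + 40) = √199 ≈ 14.107)
G/h(-6, 28) = √199/(1 - ½*(-6)) = √199/(1 + 3) = √199/4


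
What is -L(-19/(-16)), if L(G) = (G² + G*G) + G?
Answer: -513/128 ≈ -4.0078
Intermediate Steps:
L(G) = G + 2*G² (L(G) = (G² + G²) + G = 2*G² + G = G + 2*G²)
-L(-19/(-16)) = -(-19/(-16))*(1 + 2*(-19/(-16))) = -(-19*(-1/16))*(1 + 2*(-19*(-1/16))) = -19*(1 + 2*(19/16))/16 = -19*(1 + 19/8)/16 = -19*27/(16*8) = -1*513/128 = -513/128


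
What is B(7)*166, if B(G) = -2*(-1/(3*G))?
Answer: 332/21 ≈ 15.810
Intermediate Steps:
B(G) = 2/(3*G) (B(G) = -(-2)/(3*G) = 2/(3*G))
B(7)*166 = ((⅔)/7)*166 = ((⅔)*(⅐))*166 = (2/21)*166 = 332/21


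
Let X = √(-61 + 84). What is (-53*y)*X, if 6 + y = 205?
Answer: -10547*√23 ≈ -50582.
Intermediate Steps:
y = 199 (y = -6 + 205 = 199)
X = √23 ≈ 4.7958
(-53*y)*X = (-53*199)*√23 = -10547*√23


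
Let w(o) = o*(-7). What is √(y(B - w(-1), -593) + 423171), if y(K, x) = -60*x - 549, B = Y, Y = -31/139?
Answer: √458202 ≈ 676.91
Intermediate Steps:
Y = -31/139 (Y = -31*1/139 = -31/139 ≈ -0.22302)
B = -31/139 ≈ -0.22302
w(o) = -7*o
y(K, x) = -549 - 60*x
√(y(B - w(-1), -593) + 423171) = √((-549 - 60*(-593)) + 423171) = √((-549 + 35580) + 423171) = √(35031 + 423171) = √458202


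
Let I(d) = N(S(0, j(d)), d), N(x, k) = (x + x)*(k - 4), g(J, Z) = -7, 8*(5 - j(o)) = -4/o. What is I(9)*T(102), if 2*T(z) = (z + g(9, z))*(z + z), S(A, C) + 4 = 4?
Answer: 0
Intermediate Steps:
j(o) = 5 + 1/(2*o) (j(o) = 5 - (-1)/(2*o) = 5 + 1/(2*o))
S(A, C) = 0 (S(A, C) = -4 + 4 = 0)
T(z) = z*(-7 + z) (T(z) = ((z - 7)*(z + z))/2 = ((-7 + z)*(2*z))/2 = (2*z*(-7 + z))/2 = z*(-7 + z))
N(x, k) = 2*x*(-4 + k) (N(x, k) = (2*x)*(-4 + k) = 2*x*(-4 + k))
I(d) = 0 (I(d) = 2*0*(-4 + d) = 0)
I(9)*T(102) = 0*(102*(-7 + 102)) = 0*(102*95) = 0*9690 = 0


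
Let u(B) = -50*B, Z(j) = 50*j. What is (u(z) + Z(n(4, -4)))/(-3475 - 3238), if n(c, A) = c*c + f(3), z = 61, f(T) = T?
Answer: 300/959 ≈ 0.31283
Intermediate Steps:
n(c, A) = 3 + c² (n(c, A) = c*c + 3 = c² + 3 = 3 + c²)
(u(z) + Z(n(4, -4)))/(-3475 - 3238) = (-50*61 + 50*(3 + 4²))/(-3475 - 3238) = (-3050 + 50*(3 + 16))/(-6713) = (-3050 + 50*19)*(-1/6713) = (-3050 + 950)*(-1/6713) = -2100*(-1/6713) = 300/959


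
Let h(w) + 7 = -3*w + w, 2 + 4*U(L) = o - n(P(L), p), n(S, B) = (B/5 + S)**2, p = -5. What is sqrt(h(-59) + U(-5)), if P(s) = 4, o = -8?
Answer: 5*sqrt(17)/2 ≈ 10.308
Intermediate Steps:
n(S, B) = (S + B/5)**2 (n(S, B) = (B*(1/5) + S)**2 = (B/5 + S)**2 = (S + B/5)**2)
U(L) = -19/4 (U(L) = -1/2 + (-8 - (-5 + 5*4)**2/25)/4 = -1/2 + (-8 - (-5 + 20)**2/25)/4 = -1/2 + (-8 - 15**2/25)/4 = -1/2 + (-8 - 225/25)/4 = -1/2 + (-8 - 1*9)/4 = -1/2 + (-8 - 9)/4 = -1/2 + (1/4)*(-17) = -1/2 - 17/4 = -19/4)
h(w) = -7 - 2*w (h(w) = -7 + (-3*w + w) = -7 - 2*w)
sqrt(h(-59) + U(-5)) = sqrt((-7 - 2*(-59)) - 19/4) = sqrt((-7 + 118) - 19/4) = sqrt(111 - 19/4) = sqrt(425/4) = 5*sqrt(17)/2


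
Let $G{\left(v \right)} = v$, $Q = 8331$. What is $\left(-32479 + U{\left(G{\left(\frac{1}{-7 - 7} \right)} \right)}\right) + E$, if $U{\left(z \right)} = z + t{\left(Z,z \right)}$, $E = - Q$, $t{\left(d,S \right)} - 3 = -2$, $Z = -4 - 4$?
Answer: $- \frac{571327}{14} \approx -40809.0$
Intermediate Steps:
$Z = -8$ ($Z = -4 - 4 = -8$)
$t{\left(d,S \right)} = 1$ ($t{\left(d,S \right)} = 3 - 2 = 1$)
$E = -8331$ ($E = \left(-1\right) 8331 = -8331$)
$U{\left(z \right)} = 1 + z$ ($U{\left(z \right)} = z + 1 = 1 + z$)
$\left(-32479 + U{\left(G{\left(\frac{1}{-7 - 7} \right)} \right)}\right) + E = \left(-32479 + \left(1 + \frac{1}{-7 - 7}\right)\right) - 8331 = \left(-32479 + \left(1 + \frac{1}{-14}\right)\right) - 8331 = \left(-32479 + \left(1 - \frac{1}{14}\right)\right) - 8331 = \left(-32479 + \frac{13}{14}\right) - 8331 = - \frac{454693}{14} - 8331 = - \frac{571327}{14}$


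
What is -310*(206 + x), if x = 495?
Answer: -217310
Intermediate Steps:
-310*(206 + x) = -310*(206 + 495) = -310*701 = -1*217310 = -217310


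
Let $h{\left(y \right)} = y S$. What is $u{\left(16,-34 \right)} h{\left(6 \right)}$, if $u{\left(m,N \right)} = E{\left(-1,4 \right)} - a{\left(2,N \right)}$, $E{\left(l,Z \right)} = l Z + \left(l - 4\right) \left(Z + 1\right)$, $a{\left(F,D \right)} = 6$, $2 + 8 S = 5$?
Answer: $- \frac{315}{4} \approx -78.75$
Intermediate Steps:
$S = \frac{3}{8}$ ($S = - \frac{1}{4} + \frac{1}{8} \cdot 5 = - \frac{1}{4} + \frac{5}{8} = \frac{3}{8} \approx 0.375$)
$h{\left(y \right)} = \frac{3 y}{8}$ ($h{\left(y \right)} = y \frac{3}{8} = \frac{3 y}{8}$)
$E{\left(l,Z \right)} = Z l + \left(1 + Z\right) \left(-4 + l\right)$ ($E{\left(l,Z \right)} = Z l + \left(-4 + l\right) \left(1 + Z\right) = Z l + \left(1 + Z\right) \left(-4 + l\right)$)
$u{\left(m,N \right)} = -35$ ($u{\left(m,N \right)} = \left(-4 - 1 - 16 + 2 \cdot 4 \left(-1\right)\right) - 6 = \left(-4 - 1 - 16 - 8\right) - 6 = -29 - 6 = -35$)
$u{\left(16,-34 \right)} h{\left(6 \right)} = - 35 \cdot \frac{3}{8} \cdot 6 = \left(-35\right) \frac{9}{4} = - \frac{315}{4}$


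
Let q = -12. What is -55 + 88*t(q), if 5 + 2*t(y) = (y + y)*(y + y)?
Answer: 25069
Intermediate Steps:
t(y) = -5/2 + 2*y² (t(y) = -5/2 + ((y + y)*(y + y))/2 = -5/2 + ((2*y)*(2*y))/2 = -5/2 + (4*y²)/2 = -5/2 + 2*y²)
-55 + 88*t(q) = -55 + 88*(-5/2 + 2*(-12)²) = -55 + 88*(-5/2 + 2*144) = -55 + 88*(-5/2 + 288) = -55 + 88*(571/2) = -55 + 25124 = 25069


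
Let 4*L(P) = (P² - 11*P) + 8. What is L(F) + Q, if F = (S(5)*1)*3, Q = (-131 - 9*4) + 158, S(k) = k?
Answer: 8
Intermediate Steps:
Q = -9 (Q = (-131 - 36) + 158 = -167 + 158 = -9)
F = 15 (F = (5*1)*3 = 5*3 = 15)
L(P) = 2 - 11*P/4 + P²/4 (L(P) = ((P² - 11*P) + 8)/4 = (8 + P² - 11*P)/4 = 2 - 11*P/4 + P²/4)
L(F) + Q = (2 - 11/4*15 + (¼)*15²) - 9 = (2 - 165/4 + (¼)*225) - 9 = (2 - 165/4 + 225/4) - 9 = 17 - 9 = 8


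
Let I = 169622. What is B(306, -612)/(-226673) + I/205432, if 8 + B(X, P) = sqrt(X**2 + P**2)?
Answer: 19225185531/23282943868 - 306*sqrt(5)/226673 ≈ 0.82270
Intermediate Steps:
B(X, P) = -8 + sqrt(P**2 + X**2) (B(X, P) = -8 + sqrt(X**2 + P**2) = -8 + sqrt(P**2 + X**2))
B(306, -612)/(-226673) + I/205432 = (-8 + sqrt((-612)**2 + 306**2))/(-226673) + 169622/205432 = (-8 + sqrt(374544 + 93636))*(-1/226673) + 169622*(1/205432) = (-8 + sqrt(468180))*(-1/226673) + 84811/102716 = (-8 + 306*sqrt(5))*(-1/226673) + 84811/102716 = (8/226673 - 306*sqrt(5)/226673) + 84811/102716 = 19225185531/23282943868 - 306*sqrt(5)/226673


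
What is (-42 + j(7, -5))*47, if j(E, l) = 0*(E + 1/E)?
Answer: -1974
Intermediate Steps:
j(E, l) = 0
(-42 + j(7, -5))*47 = (-42 + 0)*47 = -42*47 = -1974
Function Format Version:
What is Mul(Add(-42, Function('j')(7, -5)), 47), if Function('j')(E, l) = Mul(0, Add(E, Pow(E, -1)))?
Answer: -1974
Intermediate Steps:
Function('j')(E, l) = 0
Mul(Add(-42, Function('j')(7, -5)), 47) = Mul(Add(-42, 0), 47) = Mul(-42, 47) = -1974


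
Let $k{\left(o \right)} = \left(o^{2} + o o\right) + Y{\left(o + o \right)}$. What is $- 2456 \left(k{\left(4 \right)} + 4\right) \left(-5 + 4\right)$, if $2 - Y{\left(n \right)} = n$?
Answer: $73680$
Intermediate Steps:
$Y{\left(n \right)} = 2 - n$
$k{\left(o \right)} = 2 - 2 o + 2 o^{2}$ ($k{\left(o \right)} = \left(o^{2} + o o\right) - \left(-2 + 2 o\right) = \left(o^{2} + o^{2}\right) - \left(-2 + 2 o\right) = 2 o^{2} - \left(-2 + 2 o\right) = 2 - 2 o + 2 o^{2}$)
$- 2456 \left(k{\left(4 \right)} + 4\right) \left(-5 + 4\right) = - 2456 \left(\left(2 - 8 + 2 \cdot 4^{2}\right) + 4\right) \left(-5 + 4\right) = - 2456 \left(\left(2 - 8 + 2 \cdot 16\right) + 4\right) \left(-1\right) = - 2456 \left(\left(2 - 8 + 32\right) + 4\right) \left(-1\right) = - 2456 \left(26 + 4\right) \left(-1\right) = - 2456 \cdot 30 \left(-1\right) = \left(-2456\right) \left(-30\right) = 73680$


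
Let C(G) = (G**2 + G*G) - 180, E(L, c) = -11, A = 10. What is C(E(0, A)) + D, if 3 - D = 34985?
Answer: -34920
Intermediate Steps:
D = -34982 (D = 3 - 1*34985 = 3 - 34985 = -34982)
C(G) = -180 + 2*G**2 (C(G) = (G**2 + G**2) - 180 = 2*G**2 - 180 = -180 + 2*G**2)
C(E(0, A)) + D = (-180 + 2*(-11)**2) - 34982 = (-180 + 2*121) - 34982 = (-180 + 242) - 34982 = 62 - 34982 = -34920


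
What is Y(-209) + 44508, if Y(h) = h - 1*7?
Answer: 44292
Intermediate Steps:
Y(h) = -7 + h (Y(h) = h - 7 = -7 + h)
Y(-209) + 44508 = (-7 - 209) + 44508 = -216 + 44508 = 44292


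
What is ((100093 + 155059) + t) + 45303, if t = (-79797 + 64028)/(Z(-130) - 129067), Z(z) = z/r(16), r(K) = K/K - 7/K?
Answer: 349634517686/1163683 ≈ 3.0046e+5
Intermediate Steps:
r(K) = 1 - 7/K
Z(z) = 16*z/9 (Z(z) = z/(((-7 + 16)/16)) = z/(((1/16)*9)) = z/(9/16) = z*(16/9) = 16*z/9)
t = 141921/1163683 (t = (-79797 + 64028)/((16/9)*(-130) - 129067) = -15769/(-2080/9 - 129067) = -15769/(-1163683/9) = -15769*(-9/1163683) = 141921/1163683 ≈ 0.12196)
((100093 + 155059) + t) + 45303 = ((100093 + 155059) + 141921/1163683) + 45303 = (255152 + 141921/1163683) + 45303 = 296916186737/1163683 + 45303 = 349634517686/1163683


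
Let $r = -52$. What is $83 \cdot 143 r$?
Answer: $-617188$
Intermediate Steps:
$83 \cdot 143 r = 83 \cdot 143 \left(-52\right) = 11869 \left(-52\right) = -617188$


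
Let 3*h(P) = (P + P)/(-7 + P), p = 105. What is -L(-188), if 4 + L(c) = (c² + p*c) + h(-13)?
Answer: -468013/30 ≈ -15600.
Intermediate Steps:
h(P) = 2*P/(3*(-7 + P)) (h(P) = ((P + P)/(-7 + P))/3 = ((2*P)/(-7 + P))/3 = (2*P/(-7 + P))/3 = 2*P/(3*(-7 + P)))
L(c) = -107/30 + c² + 105*c (L(c) = -4 + ((c² + 105*c) + (⅔)*(-13)/(-7 - 13)) = -4 + ((c² + 105*c) + (⅔)*(-13)/(-20)) = -4 + ((c² + 105*c) + (⅔)*(-13)*(-1/20)) = -4 + ((c² + 105*c) + 13/30) = -4 + (13/30 + c² + 105*c) = -107/30 + c² + 105*c)
-L(-188) = -(-107/30 + (-188)² + 105*(-188)) = -(-107/30 + 35344 - 19740) = -1*468013/30 = -468013/30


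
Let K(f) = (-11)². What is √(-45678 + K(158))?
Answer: I*√45557 ≈ 213.44*I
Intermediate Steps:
K(f) = 121
√(-45678 + K(158)) = √(-45678 + 121) = √(-45557) = I*√45557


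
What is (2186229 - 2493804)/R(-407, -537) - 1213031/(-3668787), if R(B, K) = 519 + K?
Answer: 125383221787/7337574 ≈ 17088.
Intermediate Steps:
(2186229 - 2493804)/R(-407, -537) - 1213031/(-3668787) = (2186229 - 2493804)/(519 - 537) - 1213031/(-3668787) = -307575/(-18) - 1213031*(-1/3668787) = -307575*(-1/18) + 1213031/3668787 = 34175/2 + 1213031/3668787 = 125383221787/7337574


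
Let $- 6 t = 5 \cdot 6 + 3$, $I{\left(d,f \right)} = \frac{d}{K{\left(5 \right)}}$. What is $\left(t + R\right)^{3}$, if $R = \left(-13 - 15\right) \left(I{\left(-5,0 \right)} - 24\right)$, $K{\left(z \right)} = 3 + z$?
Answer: $320013504$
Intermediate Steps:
$I{\left(d,f \right)} = \frac{d}{8}$ ($I{\left(d,f \right)} = \frac{d}{3 + 5} = \frac{d}{8}$)
$R = \frac{1379}{2}$ ($R = \left(-13 - 15\right) \left(\frac{1}{8} \left(-5\right) - 24\right) = - 28 \left(- \frac{5}{8} - 24\right) = \left(-28\right) \left(- \frac{197}{8}\right) = \frac{1379}{2} \approx 689.5$)
$t = - \frac{11}{2}$ ($t = - \frac{5 \cdot 6 + 3}{6} = - \frac{30 + 3}{6} = \left(- \frac{1}{6}\right) 33 = - \frac{11}{2} \approx -5.5$)
$\left(t + R\right)^{3} = \left(- \frac{11}{2} + \frac{1379}{2}\right)^{3} = 684^{3} = 320013504$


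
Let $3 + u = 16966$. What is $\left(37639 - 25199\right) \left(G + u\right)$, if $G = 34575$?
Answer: $641132720$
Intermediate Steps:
$u = 16963$ ($u = -3 + 16966 = 16963$)
$\left(37639 - 25199\right) \left(G + u\right) = \left(37639 - 25199\right) \left(34575 + 16963\right) = 12440 \cdot 51538 = 641132720$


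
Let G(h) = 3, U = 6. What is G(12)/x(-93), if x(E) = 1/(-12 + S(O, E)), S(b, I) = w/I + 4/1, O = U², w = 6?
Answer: -750/31 ≈ -24.194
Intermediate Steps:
O = 36 (O = 6² = 36)
S(b, I) = 4 + 6/I (S(b, I) = 6/I + 4/1 = 6/I + 4*1 = 6/I + 4 = 4 + 6/I)
x(E) = 1/(-8 + 6/E) (x(E) = 1/(-12 + (4 + 6/E)) = 1/(-8 + 6/E))
G(12)/x(-93) = 3/(((½)*(-93)/(3 - 4*(-93)))) = 3/(((½)*(-93)/(3 + 372))) = 3/(((½)*(-93)/375)) = 3/(((½)*(-93)*(1/375))) = 3/(-31/250) = 3*(-250/31) = -750/31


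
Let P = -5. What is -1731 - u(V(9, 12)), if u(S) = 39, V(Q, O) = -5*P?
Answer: -1770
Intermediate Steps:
V(Q, O) = 25 (V(Q, O) = -5*(-5) = 25)
-1731 - u(V(9, 12)) = -1731 - 1*39 = -1731 - 39 = -1770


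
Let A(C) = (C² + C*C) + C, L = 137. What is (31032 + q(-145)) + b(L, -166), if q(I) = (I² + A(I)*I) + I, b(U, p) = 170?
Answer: -6024143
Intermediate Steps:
A(C) = C + 2*C² (A(C) = (C² + C²) + C = 2*C² + C = C + 2*C²)
q(I) = I + I² + I²*(1 + 2*I) (q(I) = (I² + (I*(1 + 2*I))*I) + I = (I² + I²*(1 + 2*I)) + I = I + I² + I²*(1 + 2*I))
(31032 + q(-145)) + b(L, -166) = (31032 - 145*(1 - 145 - 145*(1 + 2*(-145)))) + 170 = (31032 - 145*(1 - 145 - 145*(1 - 290))) + 170 = (31032 - 145*(1 - 145 - 145*(-289))) + 170 = (31032 - 145*(1 - 145 + 41905)) + 170 = (31032 - 145*41761) + 170 = (31032 - 6055345) + 170 = -6024313 + 170 = -6024143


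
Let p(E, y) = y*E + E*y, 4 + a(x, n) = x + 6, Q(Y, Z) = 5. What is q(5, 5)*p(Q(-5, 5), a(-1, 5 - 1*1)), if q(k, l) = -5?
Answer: -50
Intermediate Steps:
a(x, n) = 2 + x (a(x, n) = -4 + (x + 6) = -4 + (6 + x) = 2 + x)
p(E, y) = 2*E*y (p(E, y) = E*y + E*y = 2*E*y)
q(5, 5)*p(Q(-5, 5), a(-1, 5 - 1*1)) = -10*5*(2 - 1) = -10*5 = -5*10 = -50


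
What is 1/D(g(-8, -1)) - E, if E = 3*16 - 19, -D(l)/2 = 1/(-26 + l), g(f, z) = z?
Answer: -31/2 ≈ -15.500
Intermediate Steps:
D(l) = -2/(-26 + l)
E = 29 (E = 48 - 19 = 29)
1/D(g(-8, -1)) - E = 1/(-2/(-26 - 1)) - 1*29 = 1/(-2/(-27)) - 29 = 1/(-2*(-1/27)) - 29 = 1/(2/27) - 29 = 27/2 - 29 = -31/2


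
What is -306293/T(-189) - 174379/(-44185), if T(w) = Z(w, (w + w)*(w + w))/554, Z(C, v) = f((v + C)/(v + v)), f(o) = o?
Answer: -2267271231269939/6671935 ≈ -3.3982e+8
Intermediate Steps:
Z(C, v) = (C + v)/(2*v) (Z(C, v) = (v + C)/(v + v) = (C + v)/((2*v)) = (C + v)*(1/(2*v)) = (C + v)/(2*v))
T(w) = (w + 4*w**2)/(4432*w**2) (T(w) = ((w + (w + w)*(w + w))/(2*(((w + w)*(w + w)))))/554 = ((w + (2*w)*(2*w))/(2*(((2*w)*(2*w)))))*(1/554) = ((w + 4*w**2)/(2*((4*w**2))))*(1/554) = ((1/(4*w**2))*(w + 4*w**2)/2)*(1/554) = ((w + 4*w**2)/(8*w**2))*(1/554) = (w + 4*w**2)/(4432*w**2))
-306293/T(-189) - 174379/(-44185) = -306293*(-837648/(1 + 4*(-189))) - 174379/(-44185) = -306293*(-837648/(1 - 756)) - 174379*(-1/44185) = -306293/((1/4432)*(-1/189)*(-755)) + 174379/44185 = -306293/755/837648 + 174379/44185 = -306293*837648/755 + 174379/44185 = -256565718864/755 + 174379/44185 = -2267271231269939/6671935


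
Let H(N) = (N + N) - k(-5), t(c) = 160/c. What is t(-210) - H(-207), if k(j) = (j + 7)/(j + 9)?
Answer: 17377/42 ≈ 413.74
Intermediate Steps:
k(j) = (7 + j)/(9 + j)
H(N) = -½ + 2*N (H(N) = (N + N) - (7 - 5)/(9 - 5) = 2*N - 2/4 = 2*N - 1*½ = 2*N - ½ = -½ + 2*N)
t(-210) - H(-207) = 160/(-210) - (-½ + 2*(-207)) = 160*(-1/210) - (-½ - 414) = -16/21 - 1*(-829/2) = -16/21 + 829/2 = 17377/42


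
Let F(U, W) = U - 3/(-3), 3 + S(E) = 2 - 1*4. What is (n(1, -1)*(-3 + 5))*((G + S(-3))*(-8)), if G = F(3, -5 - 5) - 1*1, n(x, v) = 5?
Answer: 160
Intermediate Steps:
S(E) = -5 (S(E) = -3 + (2 - 1*4) = -3 + (2 - 4) = -3 - 2 = -5)
F(U, W) = 1 + U (F(U, W) = U - 3*(-1)/3 = U - 1*(-1) = U + 1 = 1 + U)
G = 3 (G = (1 + 3) - 1*1 = 4 - 1 = 3)
(n(1, -1)*(-3 + 5))*((G + S(-3))*(-8)) = (5*(-3 + 5))*((3 - 5)*(-8)) = (5*2)*(-2*(-8)) = 10*16 = 160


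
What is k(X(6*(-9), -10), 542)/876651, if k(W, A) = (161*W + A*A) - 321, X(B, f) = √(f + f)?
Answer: 293443/876651 + 322*I*√5/876651 ≈ 0.33473 + 0.00082132*I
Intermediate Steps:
X(B, f) = √2*√f (X(B, f) = √(2*f) = √2*√f)
k(W, A) = -321 + A² + 161*W (k(W, A) = (161*W + A²) - 321 = (A² + 161*W) - 321 = -321 + A² + 161*W)
k(X(6*(-9), -10), 542)/876651 = (-321 + 542² + 161*(√2*√(-10)))/876651 = (-321 + 293764 + 161*(√2*(I*√10)))*(1/876651) = (-321 + 293764 + 161*(2*I*√5))*(1/876651) = (-321 + 293764 + 322*I*√5)*(1/876651) = (293443 + 322*I*√5)*(1/876651) = 293443/876651 + 322*I*√5/876651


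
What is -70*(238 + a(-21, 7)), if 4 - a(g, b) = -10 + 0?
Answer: -17640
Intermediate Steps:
a(g, b) = 14 (a(g, b) = 4 - (-10 + 0) = 4 - 1*(-10) = 4 + 10 = 14)
-70*(238 + a(-21, 7)) = -70*(238 + 14) = -70*252 = -17640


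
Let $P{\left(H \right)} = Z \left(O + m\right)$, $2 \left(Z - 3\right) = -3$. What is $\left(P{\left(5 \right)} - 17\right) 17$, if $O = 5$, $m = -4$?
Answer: $- \frac{527}{2} \approx -263.5$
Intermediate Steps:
$Z = \frac{3}{2}$ ($Z = 3 + \frac{1}{2} \left(-3\right) = 3 - \frac{3}{2} = \frac{3}{2} \approx 1.5$)
$P{\left(H \right)} = \frac{3}{2}$ ($P{\left(H \right)} = \frac{3 \left(5 - 4\right)}{2} = \frac{3}{2} \cdot 1 = \frac{3}{2}$)
$\left(P{\left(5 \right)} - 17\right) 17 = \left(\frac{3}{2} - 17\right) 17 = \left(- \frac{31}{2}\right) 17 = - \frac{527}{2}$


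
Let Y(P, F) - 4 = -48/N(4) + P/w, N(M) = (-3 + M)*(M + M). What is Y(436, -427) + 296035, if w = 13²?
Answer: 50030013/169 ≈ 2.9604e+5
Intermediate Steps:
w = 169
N(M) = 2*M*(-3 + M) (N(M) = (-3 + M)*(2*M) = 2*M*(-3 + M))
Y(P, F) = -2 + P/169 (Y(P, F) = 4 + (-48*1/(8*(-3 + 4)) + P/169) = 4 + (-48/(2*4*1) + P*(1/169)) = 4 + (-48/8 + P/169) = 4 + (-48*⅛ + P/169) = 4 + (-6 + P/169) = -2 + P/169)
Y(436, -427) + 296035 = (-2 + (1/169)*436) + 296035 = (-2 + 436/169) + 296035 = 98/169 + 296035 = 50030013/169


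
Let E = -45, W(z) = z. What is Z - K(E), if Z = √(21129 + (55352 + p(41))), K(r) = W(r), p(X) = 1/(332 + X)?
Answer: 45 + √10640725422/373 ≈ 321.55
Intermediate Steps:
K(r) = r
Z = √10640725422/373 (Z = √(21129 + (55352 + 1/(332 + 41))) = √(21129 + (55352 + 1/373)) = √(21129 + 20646297/373) = √(28527414/373) = √10640725422/373 ≈ 276.55)
Z - K(E) = √10640725422/373 - 1*(-45) = √10640725422/373 + 45 = 45 + √10640725422/373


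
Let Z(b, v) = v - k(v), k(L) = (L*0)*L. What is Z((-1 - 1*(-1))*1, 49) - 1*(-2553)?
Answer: 2602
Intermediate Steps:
k(L) = 0 (k(L) = 0*L = 0)
Z(b, v) = v (Z(b, v) = v - 1*0 = v + 0 = v)
Z((-1 - 1*(-1))*1, 49) - 1*(-2553) = 49 - 1*(-2553) = 49 + 2553 = 2602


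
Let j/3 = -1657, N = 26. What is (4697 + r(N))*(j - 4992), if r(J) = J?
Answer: -47055249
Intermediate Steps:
j = -4971 (j = 3*(-1657) = -4971)
(4697 + r(N))*(j - 4992) = (4697 + 26)*(-4971 - 4992) = 4723*(-9963) = -47055249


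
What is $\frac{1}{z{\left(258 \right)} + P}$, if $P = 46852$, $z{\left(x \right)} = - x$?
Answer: $\frac{1}{46594} \approx 2.1462 \cdot 10^{-5}$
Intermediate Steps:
$\frac{1}{z{\left(258 \right)} + P} = \frac{1}{\left(-1\right) 258 + 46852} = \frac{1}{-258 + 46852} = \frac{1}{46594}$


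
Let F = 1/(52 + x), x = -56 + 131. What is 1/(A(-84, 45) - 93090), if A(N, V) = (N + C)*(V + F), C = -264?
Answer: -127/13811598 ≈ -9.1952e-6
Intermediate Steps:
x = 75
F = 1/127 (F = 1/(52 + 75) = 1/127 ≈ 0.0078740)
A(N, V) = (-264 + N)*(1/127 + V) (A(N, V) = (N - 264)*(V + 1/127) = (-264 + N)*(1/127 + V))
1/(A(-84, 45) - 93090) = 1/((-264/127 - 264*45 + (1/127)*(-84) - 84*45) - 93090) = 1/((-264/127 - 11880 - 84/127 - 3780) - 93090) = 1/(-1989168/127 - 93090) = 1/(-13811598/127) = -127/13811598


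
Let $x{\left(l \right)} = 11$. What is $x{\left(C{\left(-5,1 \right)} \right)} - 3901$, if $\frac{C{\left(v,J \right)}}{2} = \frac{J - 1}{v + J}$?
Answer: $-3890$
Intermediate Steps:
$C{\left(v,J \right)} = \frac{2 \left(-1 + J\right)}{J + v}$ ($C{\left(v,J \right)} = 2 \frac{J - 1}{v + J} = 2 \frac{-1 + J}{J + v} = \frac{2 \left(-1 + J\right)}{J + v}$)
$x{\left(C{\left(-5,1 \right)} \right)} - 3901 = 11 - 3901 = -3890$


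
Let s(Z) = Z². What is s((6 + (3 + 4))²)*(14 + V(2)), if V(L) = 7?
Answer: 599781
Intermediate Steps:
s((6 + (3 + 4))²)*(14 + V(2)) = ((6 + (3 + 4))²)²*(14 + 7) = ((6 + 7)²)²*21 = (13²)²*21 = 169²*21 = 28561*21 = 599781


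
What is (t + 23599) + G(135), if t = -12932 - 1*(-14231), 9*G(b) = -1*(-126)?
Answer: 24912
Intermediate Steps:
G(b) = 14 (G(b) = (-1*(-126))/9 = (⅑)*126 = 14)
t = 1299 (t = -12932 + 14231 = 1299)
(t + 23599) + G(135) = (1299 + 23599) + 14 = 24898 + 14 = 24912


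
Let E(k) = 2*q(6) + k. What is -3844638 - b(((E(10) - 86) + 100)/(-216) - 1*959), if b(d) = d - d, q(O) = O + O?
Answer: -3844638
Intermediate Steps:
q(O) = 2*O
E(k) = 24 + k (E(k) = 2*(2*6) + k = 2*12 + k = 24 + k)
b(d) = 0
-3844638 - b(((E(10) - 86) + 100)/(-216) - 1*959) = -3844638 - 1*0 = -3844638 + 0 = -3844638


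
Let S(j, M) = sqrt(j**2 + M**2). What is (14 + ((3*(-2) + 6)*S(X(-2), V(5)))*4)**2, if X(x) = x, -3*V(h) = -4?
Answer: 196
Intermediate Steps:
V(h) = 4/3 (V(h) = -1/3*(-4) = 4/3)
S(j, M) = sqrt(M**2 + j**2)
(14 + ((3*(-2) + 6)*S(X(-2), V(5)))*4)**2 = (14 + ((3*(-2) + 6)*sqrt((4/3)**2 + (-2)**2))*4)**2 = (14 + ((-6 + 6)*sqrt(16/9 + 4))*4)**2 = (14 + (0*sqrt(52/9))*4)**2 = (14 + (0*(2*sqrt(13)/3))*4)**2 = (14 + 0*4)**2 = (14 + 0)**2 = 14**2 = 196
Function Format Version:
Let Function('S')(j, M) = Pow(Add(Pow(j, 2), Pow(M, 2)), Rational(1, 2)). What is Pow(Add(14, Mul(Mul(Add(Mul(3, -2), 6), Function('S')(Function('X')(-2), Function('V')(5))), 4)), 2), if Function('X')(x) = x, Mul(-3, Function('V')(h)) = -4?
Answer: 196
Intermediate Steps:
Function('V')(h) = Rational(4, 3) (Function('V')(h) = Mul(Rational(-1, 3), -4) = Rational(4, 3))
Function('S')(j, M) = Pow(Add(Pow(M, 2), Pow(j, 2)), Rational(1, 2))
Pow(Add(14, Mul(Mul(Add(Mul(3, -2), 6), Function('S')(Function('X')(-2), Function('V')(5))), 4)), 2) = Pow(Add(14, Mul(Mul(Add(Mul(3, -2), 6), Pow(Add(Pow(Rational(4, 3), 2), Pow(-2, 2)), Rational(1, 2))), 4)), 2) = Pow(Add(14, Mul(Mul(Add(-6, 6), Pow(Add(Rational(16, 9), 4), Rational(1, 2))), 4)), 2) = Pow(Add(14, Mul(Mul(0, Pow(Rational(52, 9), Rational(1, 2))), 4)), 2) = Pow(Add(14, Mul(Mul(0, Mul(Rational(2, 3), Pow(13, Rational(1, 2)))), 4)), 2) = Pow(Add(14, Mul(0, 4)), 2) = Pow(Add(14, 0), 2) = Pow(14, 2) = 196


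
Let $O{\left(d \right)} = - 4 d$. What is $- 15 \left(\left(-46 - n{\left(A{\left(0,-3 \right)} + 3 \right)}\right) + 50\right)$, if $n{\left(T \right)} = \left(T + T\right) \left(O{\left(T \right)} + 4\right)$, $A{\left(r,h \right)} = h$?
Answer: $-60$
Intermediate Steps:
$n{\left(T \right)} = 2 T \left(4 - 4 T\right)$ ($n{\left(T \right)} = \left(T + T\right) \left(- 4 T + 4\right) = 2 T \left(4 - 4 T\right)$)
$- 15 \left(\left(-46 - n{\left(A{\left(0,-3 \right)} + 3 \right)}\right) + 50\right) = - 15 \left(\left(-46 - 8 \left(-3 + 3\right) \left(1 - \left(-3 + 3\right)\right)\right) + 50\right) = - 15 \left(\left(-46 - 8 \cdot 0 \left(1 - 0\right)\right) + 50\right) = - 15 \left(\left(-46 - 8 \cdot 0 \left(1 + 0\right)\right) + 50\right) = - 15 \left(\left(-46 - 8 \cdot 0 \cdot 1\right) + 50\right) = - 15 \left(\left(-46 - 0\right) + 50\right) = - 15 \left(\left(-46 + 0\right) + 50\right) = - 15 \left(-46 + 50\right) = \left(-15\right) 4 = -60$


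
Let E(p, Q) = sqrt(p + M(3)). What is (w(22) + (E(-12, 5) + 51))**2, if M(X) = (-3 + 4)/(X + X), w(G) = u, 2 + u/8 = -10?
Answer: (270 - I*sqrt(426))**2/36 ≈ 2013.2 - 309.6*I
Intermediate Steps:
u = -96 (u = -16 + 8*(-10) = -16 - 80 = -96)
w(G) = -96
M(X) = 1/(2*X)
E(p, Q) = sqrt(1/6 + p) (E(p, Q) = sqrt(p + (1/2)/3) = sqrt(p + (1/2)*(1/3)) = sqrt(p + 1/6) = sqrt(1/6 + p))
(w(22) + (E(-12, 5) + 51))**2 = (-96 + (sqrt(6 + 36*(-12))/6 + 51))**2 = (-96 + (sqrt(6 - 432)/6 + 51))**2 = (-96 + (sqrt(-426)/6 + 51))**2 = (-96 + ((I*sqrt(426))/6 + 51))**2 = (-96 + (I*sqrt(426)/6 + 51))**2 = (-96 + (51 + I*sqrt(426)/6))**2 = (-45 + I*sqrt(426)/6)**2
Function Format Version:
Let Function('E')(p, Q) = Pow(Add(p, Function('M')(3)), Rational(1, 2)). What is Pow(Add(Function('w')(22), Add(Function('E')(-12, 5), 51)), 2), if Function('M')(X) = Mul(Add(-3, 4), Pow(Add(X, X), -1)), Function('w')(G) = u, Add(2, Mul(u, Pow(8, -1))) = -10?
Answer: Mul(Rational(1, 36), Pow(Add(270, Mul(-1, I, Pow(426, Rational(1, 2)))), 2)) ≈ Add(2013.2, Mul(-309.60, I))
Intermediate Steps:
u = -96 (u = Add(-16, Mul(8, -10)) = Add(-16, -80) = -96)
Function('w')(G) = -96
Function('M')(X) = Mul(Rational(1, 2), Pow(X, -1)) (Function('M')(X) = Mul(1, Pow(Mul(2, X), -1)) = Mul(1, Mul(Rational(1, 2), Pow(X, -1))) = Mul(Rational(1, 2), Pow(X, -1)))
Function('E')(p, Q) = Pow(Add(Rational(1, 6), p), Rational(1, 2)) (Function('E')(p, Q) = Pow(Add(p, Mul(Rational(1, 2), Pow(3, -1))), Rational(1, 2)) = Pow(Add(p, Mul(Rational(1, 2), Rational(1, 3))), Rational(1, 2)) = Pow(Add(p, Rational(1, 6)), Rational(1, 2)) = Pow(Add(Rational(1, 6), p), Rational(1, 2)))
Pow(Add(Function('w')(22), Add(Function('E')(-12, 5), 51)), 2) = Pow(Add(-96, Add(Mul(Rational(1, 6), Pow(Add(6, Mul(36, -12)), Rational(1, 2))), 51)), 2) = Pow(Add(-96, Add(Mul(Rational(1, 6), Pow(Add(6, -432), Rational(1, 2))), 51)), 2) = Pow(Add(-96, Add(Mul(Rational(1, 6), Pow(-426, Rational(1, 2))), 51)), 2) = Pow(Add(-96, Add(Mul(Rational(1, 6), Mul(I, Pow(426, Rational(1, 2)))), 51)), 2) = Pow(Add(-96, Add(Mul(Rational(1, 6), I, Pow(426, Rational(1, 2))), 51)), 2) = Pow(Add(-96, Add(51, Mul(Rational(1, 6), I, Pow(426, Rational(1, 2))))), 2) = Pow(Add(-45, Mul(Rational(1, 6), I, Pow(426, Rational(1, 2)))), 2)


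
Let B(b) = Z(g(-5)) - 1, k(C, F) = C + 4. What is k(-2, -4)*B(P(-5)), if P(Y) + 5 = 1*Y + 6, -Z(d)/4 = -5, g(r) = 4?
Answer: 38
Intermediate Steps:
Z(d) = 20 (Z(d) = -4*(-5) = 20)
k(C, F) = 4 + C
P(Y) = 1 + Y (P(Y) = -5 + (1*Y + 6) = -5 + (Y + 6) = -5 + (6 + Y) = 1 + Y)
B(b) = 19 (B(b) = 20 - 1 = 19)
k(-2, -4)*B(P(-5)) = (4 - 2)*19 = 2*19 = 38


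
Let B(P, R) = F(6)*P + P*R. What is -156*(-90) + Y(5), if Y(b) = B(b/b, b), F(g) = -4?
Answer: 14041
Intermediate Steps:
B(P, R) = -4*P + P*R
Y(b) = -4 + b (Y(b) = (b/b)*(-4 + b) = 1*(-4 + b) = -4 + b)
-156*(-90) + Y(5) = -156*(-90) + (-4 + 5) = 14040 + 1 = 14041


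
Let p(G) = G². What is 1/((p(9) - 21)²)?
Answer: 1/3600 ≈ 0.00027778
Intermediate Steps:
1/((p(9) - 21)²) = 1/((9² - 21)²) = 1/((81 - 21)²) = 1/(60²) = 1/3600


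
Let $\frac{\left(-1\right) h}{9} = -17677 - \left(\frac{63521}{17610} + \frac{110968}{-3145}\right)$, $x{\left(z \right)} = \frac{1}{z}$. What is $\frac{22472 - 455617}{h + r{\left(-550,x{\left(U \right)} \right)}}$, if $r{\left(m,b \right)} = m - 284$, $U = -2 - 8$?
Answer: $- \frac{1599270963350}{583276003809} \approx -2.7419$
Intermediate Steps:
$U = -10$ ($U = -2 - 8 = -10$)
$h = \frac{586355323629}{3692230}$ ($h = - 9 \left(-17677 - \left(\frac{63521}{17610} + \frac{110968}{-3145}\right)\right) = - 9 \left(-17677 - \left(63521 \cdot \frac{1}{17610} + 110968 \left(- \frac{1}{3145}\right)\right)\right) = - 9 \left(-17677 - \left(\frac{63521}{17610} - \frac{110968}{3145}\right)\right) = - 9 \left(-17677 - - \frac{350874587}{11076690}\right) = - 9 \left(-17677 + \frac{350874587}{11076690}\right) = \left(-9\right) \left(- \frac{195451774543}{11076690}\right) = \frac{586355323629}{3692230} \approx 1.5881 \cdot 10^{5}$)
$r{\left(m,b \right)} = -284 + m$ ($r{\left(m,b \right)} = m - 284 = -284 + m$)
$\frac{22472 - 455617}{h + r{\left(-550,x{\left(U \right)} \right)}} = \frac{22472 - 455617}{\frac{586355323629}{3692230} - 834} = - \frac{433145}{\frac{586355323629}{3692230} - 834} = - \frac{433145}{\frac{583276003809}{3692230}} = \left(-433145\right) \frac{3692230}{583276003809} = - \frac{1599270963350}{583276003809}$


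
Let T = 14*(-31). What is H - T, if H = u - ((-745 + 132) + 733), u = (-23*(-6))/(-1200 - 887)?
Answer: 655180/2087 ≈ 313.93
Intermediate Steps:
u = -138/2087 (u = 138/(-2087) = 138*(-1/2087) = -138/2087 ≈ -0.066124)
T = -434
H = -250578/2087 (H = -138/2087 - ((-745 + 132) + 733) = -138/2087 - (-613 + 733) = -138/2087 - 1*120 = -138/2087 - 120 = -250578/2087 ≈ -120.07)
H - T = -250578/2087 - 1*(-434) = -250578/2087 + 434 = 655180/2087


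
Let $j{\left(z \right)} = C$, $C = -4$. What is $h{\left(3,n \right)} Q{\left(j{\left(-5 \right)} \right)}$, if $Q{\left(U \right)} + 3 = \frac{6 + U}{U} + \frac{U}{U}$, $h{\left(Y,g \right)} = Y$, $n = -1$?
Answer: $- \frac{15}{2} \approx -7.5$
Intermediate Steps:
$j{\left(z \right)} = -4$
$Q{\left(U \right)} = -2 + \frac{6 + U}{U}$ ($Q{\left(U \right)} = -3 + \left(\frac{6 + U}{U} + \frac{U}{U}\right) = -3 + \left(\frac{6 + U}{U} + 1\right) = -3 + \left(1 + \frac{6 + U}{U}\right) = -2 + \frac{6 + U}{U}$)
$h{\left(3,n \right)} Q{\left(j{\left(-5 \right)} \right)} = 3 \frac{6 - -4}{-4} = 3 \left(- \frac{6 + 4}{4}\right) = 3 \left(\left(- \frac{1}{4}\right) 10\right) = 3 \left(- \frac{5}{2}\right) = - \frac{15}{2}$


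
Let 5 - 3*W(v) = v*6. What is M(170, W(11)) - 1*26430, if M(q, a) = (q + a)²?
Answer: -36269/9 ≈ -4029.9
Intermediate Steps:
W(v) = 5/3 - 2*v (W(v) = 5/3 - v*6/3 = 5/3 - 2*v)
M(q, a) = (a + q)²
M(170, W(11)) - 1*26430 = ((5/3 - 2*11) + 170)² - 1*26430 = ((5/3 - 22) + 170)² - 26430 = (-61/3 + 170)² - 26430 = (449/3)² - 26430 = 201601/9 - 26430 = -36269/9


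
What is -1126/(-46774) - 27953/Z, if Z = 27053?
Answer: -49115844/48668347 ≈ -1.0092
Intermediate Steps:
-1126/(-46774) - 27953/Z = -1126/(-46774) - 27953/27053 = -1126*(-1/46774) - 27953*1/27053 = 563/23387 - 27953/27053 = -49115844/48668347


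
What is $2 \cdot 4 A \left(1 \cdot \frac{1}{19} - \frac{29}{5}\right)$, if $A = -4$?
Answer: $\frac{17472}{95} \approx 183.92$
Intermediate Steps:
$2 \cdot 4 A \left(1 \cdot \frac{1}{19} - \frac{29}{5}\right) = 2 \cdot 4 \left(-4\right) \left(1 \cdot \frac{1}{19} - \frac{29}{5}\right) = 8 \left(-4\right) \left(1 \cdot \frac{1}{19} - \frac{29}{5}\right) = - 32 \left(\frac{1}{19} - \frac{29}{5}\right) = \left(-32\right) \left(- \frac{546}{95}\right) = \frac{17472}{95}$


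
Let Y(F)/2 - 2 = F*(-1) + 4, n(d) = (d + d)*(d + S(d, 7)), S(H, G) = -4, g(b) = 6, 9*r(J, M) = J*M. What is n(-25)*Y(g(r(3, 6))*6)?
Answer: -87000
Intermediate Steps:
r(J, M) = J*M/9 (r(J, M) = (J*M)/9 = J*M/9)
n(d) = 2*d*(-4 + d) (n(d) = (d + d)*(d - 4) = (2*d)*(-4 + d) = 2*d*(-4 + d))
Y(F) = 12 - 2*F (Y(F) = 4 + 2*(F*(-1) + 4) = 4 + 2*(-F + 4) = 4 + 2*(4 - F) = 4 + (8 - 2*F) = 12 - 2*F)
n(-25)*Y(g(r(3, 6))*6) = (2*(-25)*(-4 - 25))*(12 - 12*6) = (2*(-25)*(-29))*(12 - 2*36) = 1450*(12 - 72) = 1450*(-60) = -87000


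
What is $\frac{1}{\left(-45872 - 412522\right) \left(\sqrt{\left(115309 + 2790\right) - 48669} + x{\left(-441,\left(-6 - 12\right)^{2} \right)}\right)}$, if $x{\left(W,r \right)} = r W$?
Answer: $\frac{11907}{779872130709187} + \frac{\sqrt{69430}}{9358465568510244} \approx 1.5296 \cdot 10^{-11}$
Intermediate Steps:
$x{\left(W,r \right)} = W r$
$\frac{1}{\left(-45872 - 412522\right) \left(\sqrt{\left(115309 + 2790\right) - 48669} + x{\left(-441,\left(-6 - 12\right)^{2} \right)}\right)} = \frac{1}{\left(-45872 - 412522\right) \left(\sqrt{\left(115309 + 2790\right) - 48669} - 441 \left(-6 - 12\right)^{2}\right)} = \frac{1}{\left(-458394\right) \left(\sqrt{118099 - 48669} - 441 \left(-18\right)^{2}\right)} = \frac{1}{\left(-458394\right) \left(\sqrt{69430} - 142884\right)} = \frac{1}{\left(-458394\right) \left(-142884 + \sqrt{69430}\right)} = \frac{1}{65497168296 - 458394 \sqrt{69430}}$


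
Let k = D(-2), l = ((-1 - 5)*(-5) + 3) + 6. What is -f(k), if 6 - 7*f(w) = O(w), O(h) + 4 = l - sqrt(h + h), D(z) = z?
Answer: 29/7 - 2*I/7 ≈ 4.1429 - 0.28571*I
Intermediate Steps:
l = 39 (l = (-6*(-5) + 3) + 6 = (30 + 3) + 6 = 33 + 6 = 39)
O(h) = 35 - sqrt(2)*sqrt(h) (O(h) = -4 + (39 - sqrt(h + h)) = -4 + (39 - sqrt(2*h)) = -4 + (39 - sqrt(2)*sqrt(h)) = 35 - sqrt(2)*sqrt(h))
k = -2
f(w) = -29/7 + sqrt(2)*sqrt(w)/7 (f(w) = 6/7 - (35 - sqrt(2)*sqrt(w))/7 = 6/7 + (-5 + sqrt(2)*sqrt(w)/7) = -29/7 + sqrt(2)*sqrt(w)/7)
-f(k) = -(-29/7 + sqrt(2)*sqrt(-2)/7) = -(-29/7 + sqrt(2)*(I*sqrt(2))/7) = -(-29/7 + 2*I/7) = 29/7 - 2*I/7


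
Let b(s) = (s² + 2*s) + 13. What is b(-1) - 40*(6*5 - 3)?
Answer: -1068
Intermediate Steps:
b(s) = 13 + s² + 2*s
b(-1) - 40*(6*5 - 3) = (13 + (-1)² + 2*(-1)) - 40*(6*5 - 3) = (13 + 1 - 2) - 40*(30 - 3) = 12 - 40*27 = 12 - 1080 = -1068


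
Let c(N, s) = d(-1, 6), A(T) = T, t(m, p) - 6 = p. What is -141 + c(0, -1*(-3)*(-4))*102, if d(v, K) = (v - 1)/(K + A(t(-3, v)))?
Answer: -1755/11 ≈ -159.55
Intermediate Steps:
t(m, p) = 6 + p
d(v, K) = (-1 + v)/(6 + K + v) (d(v, K) = (v - 1)/(K + (6 + v)) = (-1 + v)/(6 + K + v))
c(N, s) = -2/11 (c(N, s) = (-1 - 1)/(6 + 6 - 1) = -2/11)
-141 + c(0, -1*(-3)*(-4))*102 = -141 - 2/11*102 = -141 - 204/11 = -1755/11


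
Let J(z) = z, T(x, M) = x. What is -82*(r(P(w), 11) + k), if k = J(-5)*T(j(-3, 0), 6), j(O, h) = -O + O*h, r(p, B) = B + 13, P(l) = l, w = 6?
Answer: -738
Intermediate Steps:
r(p, B) = 13 + B
k = -15 (k = -(-15)*(-1 + 0) = -(-15)*(-1) = -5*3 = -15)
-82*(r(P(w), 11) + k) = -82*((13 + 11) - 15) = -82*(24 - 15) = -82*9 = -738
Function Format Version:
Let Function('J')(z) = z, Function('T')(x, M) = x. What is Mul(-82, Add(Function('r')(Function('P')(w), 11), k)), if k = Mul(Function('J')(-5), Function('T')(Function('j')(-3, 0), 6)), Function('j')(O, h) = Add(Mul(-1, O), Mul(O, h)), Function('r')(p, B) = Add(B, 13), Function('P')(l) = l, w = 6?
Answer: -738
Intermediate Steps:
Function('r')(p, B) = Add(13, B)
k = -15 (k = Mul(-5, Mul(-3, Add(-1, 0))) = Mul(-5, Mul(-3, -1)) = Mul(-5, 3) = -15)
Mul(-82, Add(Function('r')(Function('P')(w), 11), k)) = Mul(-82, Add(Add(13, 11), -15)) = Mul(-82, Add(24, -15)) = Mul(-82, 9) = -738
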